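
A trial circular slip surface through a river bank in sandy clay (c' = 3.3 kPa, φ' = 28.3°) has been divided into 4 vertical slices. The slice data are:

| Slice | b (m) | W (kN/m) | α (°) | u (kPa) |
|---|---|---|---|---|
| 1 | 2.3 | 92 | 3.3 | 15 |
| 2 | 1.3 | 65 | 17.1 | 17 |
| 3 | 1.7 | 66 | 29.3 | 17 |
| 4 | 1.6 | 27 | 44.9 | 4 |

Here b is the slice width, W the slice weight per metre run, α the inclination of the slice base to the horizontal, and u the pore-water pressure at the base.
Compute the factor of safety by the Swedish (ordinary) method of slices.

FS = 1.27

Ordinary method of slices: FS = Σ[c'·Δl_i + (W_i cosα_i − u_i·Δl_i)·tanφ'] / Σ W_i sinα_i, with Δl_i = b_i / cosα_i.
Slice 1: Δl = 2.3/cos3.3° = 2.304 m; N'_1 = 92·cos3.3° − 15·2.304 = 57.3; c'Δl = 7.60; W sinα = 5.3
Slice 2: Δl = 1.3/cos17.1° = 1.360 m; N'_2 = 65·cos17.1° − 17·1.360 = 39.0; c'Δl = 4.49; W sinα = 19.1
Slice 3: Δl = 1.7/cos29.3° = 1.949 m; N'_3 = 66·cos29.3° − 17·1.949 = 24.4; c'Δl = 6.43; W sinα = 32.3
Slice 4: Δl = 1.6/cos44.9° = 2.259 m; N'_4 = 27·cos44.9° − 4·2.259 = 10.1; c'Δl = 7.45; W sinα = 19.1
Σc'Δl = 26.0 kN/m; ΣN' = 130.8 kN/m; ΣW sinα = 75.8 kN/m
Resisting = 26.0 + 130.8·tan28.3° = 26.0 + 70.4 = 96.4 kN/m
FS = 96.4 / 75.8 = 1.272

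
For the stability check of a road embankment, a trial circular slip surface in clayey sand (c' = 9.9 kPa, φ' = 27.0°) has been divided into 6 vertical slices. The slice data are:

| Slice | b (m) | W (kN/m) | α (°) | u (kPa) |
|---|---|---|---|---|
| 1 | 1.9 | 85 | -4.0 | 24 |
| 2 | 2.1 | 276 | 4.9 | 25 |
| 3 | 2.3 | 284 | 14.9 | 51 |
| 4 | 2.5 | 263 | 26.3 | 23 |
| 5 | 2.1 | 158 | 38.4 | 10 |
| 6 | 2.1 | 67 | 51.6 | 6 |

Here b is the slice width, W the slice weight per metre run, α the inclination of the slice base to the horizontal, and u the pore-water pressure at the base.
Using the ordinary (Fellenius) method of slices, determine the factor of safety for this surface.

Ordinary method of slices: FS = Σ[c'·Δl_i + (W_i cosα_i − u_i·Δl_i)·tanφ'] / Σ W_i sinα_i, with Δl_i = b_i / cosα_i.
Slice 1: Δl = 1.9/cos(-4.0°) = 1.905 m; N'_1 = 85·cos(-4.0°) − 24·1.905 = 39.1; c'Δl = 18.86; W sinα = -5.9
Slice 2: Δl = 2.1/cos4.9° = 2.108 m; N'_2 = 276·cos4.9° − 25·2.108 = 222.3; c'Δl = 20.87; W sinα = 23.6
Slice 3: Δl = 2.3/cos14.9° = 2.380 m; N'_3 = 284·cos14.9° − 51·2.380 = 153.1; c'Δl = 23.56; W sinα = 73.0
Slice 4: Δl = 2.5/cos26.3° = 2.789 m; N'_4 = 263·cos26.3° − 23·2.789 = 171.6; c'Δl = 27.61; W sinα = 116.5
Slice 5: Δl = 2.1/cos38.4° = 2.680 m; N'_5 = 158·cos38.4° − 10·2.680 = 97.0; c'Δl = 26.53; W sinα = 98.1
Slice 6: Δl = 2.1/cos51.6° = 3.381 m; N'_6 = 67·cos51.6° − 6·3.381 = 21.3; c'Δl = 33.47; W sinα = 52.5
Σc'Δl = 150.9 kN/m; ΣN' = 704.4 kN/m; ΣW sinα = 357.8 kN/m
Resisting = 150.9 + 704.4·tan27.0° = 150.9 + 358.9 = 509.8 kN/m
FS = 509.8 / 357.8 = 1.425

FS = 1.42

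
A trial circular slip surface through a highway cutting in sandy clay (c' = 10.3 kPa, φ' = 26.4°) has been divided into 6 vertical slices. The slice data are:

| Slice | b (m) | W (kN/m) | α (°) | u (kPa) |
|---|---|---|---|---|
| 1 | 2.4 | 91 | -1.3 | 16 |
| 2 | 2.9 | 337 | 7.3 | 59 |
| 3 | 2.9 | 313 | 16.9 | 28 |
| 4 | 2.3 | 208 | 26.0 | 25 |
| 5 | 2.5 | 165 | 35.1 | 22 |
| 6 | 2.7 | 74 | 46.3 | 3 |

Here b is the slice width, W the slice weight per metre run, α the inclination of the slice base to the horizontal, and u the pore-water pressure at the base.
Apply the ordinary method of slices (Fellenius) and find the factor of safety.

Ordinary method of slices: FS = Σ[c'·Δl_i + (W_i cosα_i − u_i·Δl_i)·tanφ'] / Σ W_i sinα_i, with Δl_i = b_i / cosα_i.
Slice 1: Δl = 2.4/cos(-1.3°) = 2.401 m; N'_1 = 91·cos(-1.3°) − 16·2.401 = 52.6; c'Δl = 24.73; W sinα = -2.1
Slice 2: Δl = 2.9/cos7.3° = 2.924 m; N'_2 = 337·cos7.3° − 59·2.924 = 161.8; c'Δl = 30.11; W sinα = 42.8
Slice 3: Δl = 2.9/cos16.9° = 3.031 m; N'_3 = 313·cos16.9° − 28·3.031 = 214.6; c'Δl = 31.22; W sinα = 91.0
Slice 4: Δl = 2.3/cos26.0° = 2.559 m; N'_4 = 208·cos26.0° − 25·2.559 = 123.0; c'Δl = 26.36; W sinα = 91.2
Slice 5: Δl = 2.5/cos35.1° = 3.056 m; N'_5 = 165·cos35.1° − 22·3.056 = 67.8; c'Δl = 31.47; W sinα = 94.9
Slice 6: Δl = 2.7/cos46.3° = 3.908 m; N'_6 = 74·cos46.3° − 3·3.908 = 39.4; c'Δl = 40.25; W sinα = 53.5
Σc'Δl = 184.1 kN/m; ΣN' = 659.1 kN/m; ΣW sinα = 371.3 kN/m
Resisting = 184.1 + 659.1·tan26.4° = 184.1 + 327.2 = 511.3 kN/m
FS = 511.3 / 371.3 = 1.377

FS = 1.38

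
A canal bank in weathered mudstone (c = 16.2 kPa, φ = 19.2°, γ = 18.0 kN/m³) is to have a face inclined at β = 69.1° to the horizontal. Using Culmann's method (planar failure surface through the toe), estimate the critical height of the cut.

Culmann's analysis gives the critical failure plane at α_cr = (β + φ)/2 = (69.1 + 19.2)/2 = 44.1°, and the critical height
H_c = (4c/γ) · sinβ cosφ / [1 − cos(β − φ)]
    = (4·16.2/18.0) · sin69.1°·cos19.2° / [1 − cos(49.9°)]
    = 3.600 · 0.9342·0.9444 / [1 − 0.6441]
    = 3.600 · 0.8822 / 0.3559
    = 8.92 m

H_c = 8.92 m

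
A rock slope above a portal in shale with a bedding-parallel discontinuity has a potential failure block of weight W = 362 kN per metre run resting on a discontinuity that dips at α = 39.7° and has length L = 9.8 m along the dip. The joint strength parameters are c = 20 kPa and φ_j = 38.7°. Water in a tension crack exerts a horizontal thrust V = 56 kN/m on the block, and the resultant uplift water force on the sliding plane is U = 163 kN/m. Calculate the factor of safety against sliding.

FS = 0.95

Resolving the block weight along and normal to the plane and applying the Mohr–Coulomb strength on the joint:
N' = W cosα − U − V sinα = 362·cos39.7° − 163 − 56·sin39.7° = 79.8 kN/m
Driving force T = W sinα + V cosα = 362·sin39.7° + 56·cos39.7° = 274.3 kN/m
Resisting force R = c·L + N'·tanφ_j = 20·9.8 + 79.8·tan38.7° = 196.0 + 63.9 = 259.9 kN/m
FS = R / T = 259.9 / 274.3 = 0.947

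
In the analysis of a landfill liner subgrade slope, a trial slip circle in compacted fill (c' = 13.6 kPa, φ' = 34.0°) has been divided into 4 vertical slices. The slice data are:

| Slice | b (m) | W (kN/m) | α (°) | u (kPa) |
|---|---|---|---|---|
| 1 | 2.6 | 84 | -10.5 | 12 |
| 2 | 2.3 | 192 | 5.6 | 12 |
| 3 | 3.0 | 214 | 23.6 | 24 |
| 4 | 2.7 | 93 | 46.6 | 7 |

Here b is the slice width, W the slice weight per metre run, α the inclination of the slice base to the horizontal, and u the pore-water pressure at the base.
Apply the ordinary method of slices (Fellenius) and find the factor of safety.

Ordinary method of slices: FS = Σ[c'·Δl_i + (W_i cosα_i − u_i·Δl_i)·tanφ'] / Σ W_i sinα_i, with Δl_i = b_i / cosα_i.
Slice 1: Δl = 2.6/cos(-10.5°) = 2.644 m; N'_1 = 84·cos(-10.5°) − 12·2.644 = 50.9; c'Δl = 35.96; W sinα = -15.3
Slice 2: Δl = 2.3/cos5.6° = 2.311 m; N'_2 = 192·cos5.6° − 12·2.311 = 163.4; c'Δl = 31.43; W sinα = 18.7
Slice 3: Δl = 3.0/cos23.6° = 3.274 m; N'_3 = 214·cos23.6° − 24·3.274 = 117.5; c'Δl = 44.52; W sinα = 85.7
Slice 4: Δl = 2.7/cos46.6° = 3.930 m; N'_4 = 93·cos46.6° − 7·3.930 = 36.4; c'Δl = 53.44; W sinα = 67.6
Σc'Δl = 165.4 kN/m; ΣN' = 368.1 kN/m; ΣW sinα = 156.7 kN/m
Resisting = 165.4 + 368.1·tan34.0° = 165.4 + 248.3 = 413.7 kN/m
FS = 413.7 / 156.7 = 2.640

FS = 2.64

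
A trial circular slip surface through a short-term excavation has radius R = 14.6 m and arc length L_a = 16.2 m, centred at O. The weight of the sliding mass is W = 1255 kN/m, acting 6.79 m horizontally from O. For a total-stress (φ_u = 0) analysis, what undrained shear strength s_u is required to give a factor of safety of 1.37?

s_u = 49.4 kPa

FS = s_u·L_a·R / (W·d), so s_u = FS·W·d / (L_a·R).
s_u = 1.37·1255·6.79 / (16.20·14.6) = 11674.4 / 236.52 = 49.36 kPa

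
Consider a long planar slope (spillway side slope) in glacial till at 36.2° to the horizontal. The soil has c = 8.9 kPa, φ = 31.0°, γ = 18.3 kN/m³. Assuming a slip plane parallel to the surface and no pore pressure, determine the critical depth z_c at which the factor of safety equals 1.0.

z_c = 5.70 m

Setting FS = 1.00 in FS = [c + γz cos²β tanφ] / [γz sinβ cosβ] and solving for z:
z = c / [γ cosβ (FS·sinβ − cosβ·tanφ)]
  = 8.9 / [18.3·cos36.2°·(1.00·sin36.2° − cos36.2°·tan31.0°)]
  = 8.9 / [18.3·0.8070·(1.00·0.5906 − 0.8070·0.6009)]
  = 8.9 / 1.5614 = 5.700 m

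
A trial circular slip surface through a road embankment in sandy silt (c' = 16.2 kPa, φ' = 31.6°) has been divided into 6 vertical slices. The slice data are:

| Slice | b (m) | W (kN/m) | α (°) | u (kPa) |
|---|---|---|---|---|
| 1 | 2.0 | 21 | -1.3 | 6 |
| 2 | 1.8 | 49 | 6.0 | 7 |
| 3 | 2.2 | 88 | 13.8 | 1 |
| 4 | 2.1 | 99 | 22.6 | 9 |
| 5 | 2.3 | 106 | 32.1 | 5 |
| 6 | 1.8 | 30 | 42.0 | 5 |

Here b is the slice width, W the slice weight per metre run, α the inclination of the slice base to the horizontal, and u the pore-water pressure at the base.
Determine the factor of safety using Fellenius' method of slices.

Ordinary method of slices: FS = Σ[c'·Δl_i + (W_i cosα_i − u_i·Δl_i)·tanφ'] / Σ W_i sinα_i, with Δl_i = b_i / cosα_i.
Slice 1: Δl = 2.0/cos(-1.3°) = 2.001 m; N'_1 = 21·cos(-1.3°) − 6·2.001 = 9.0; c'Δl = 32.41; W sinα = -0.5
Slice 2: Δl = 1.8/cos6.0° = 1.810 m; N'_2 = 49·cos6.0° − 7·1.810 = 36.1; c'Δl = 29.32; W sinα = 5.1
Slice 3: Δl = 2.2/cos13.8° = 2.265 m; N'_3 = 88·cos13.8° − 1·2.265 = 83.2; c'Δl = 36.70; W sinα = 21.0
Slice 4: Δl = 2.1/cos22.6° = 2.275 m; N'_4 = 99·cos22.6° − 9·2.275 = 70.9; c'Δl = 36.85; W sinα = 38.0
Slice 5: Δl = 2.3/cos32.1° = 2.715 m; N'_5 = 106·cos32.1° − 5·2.715 = 76.2; c'Δl = 43.98; W sinα = 56.3
Slice 6: Δl = 1.8/cos42.0° = 2.422 m; N'_6 = 30·cos42.0° − 5·2.422 = 10.2; c'Δl = 39.24; W sinα = 20.1
Σc'Δl = 218.5 kN/m; ΣN' = 285.6 kN/m; ΣW sinα = 140.1 kN/m
Resisting = 218.5 + 285.6·tan31.6° = 218.5 + 175.7 = 394.2 kN/m
FS = 394.2 / 140.1 = 2.814

FS = 2.81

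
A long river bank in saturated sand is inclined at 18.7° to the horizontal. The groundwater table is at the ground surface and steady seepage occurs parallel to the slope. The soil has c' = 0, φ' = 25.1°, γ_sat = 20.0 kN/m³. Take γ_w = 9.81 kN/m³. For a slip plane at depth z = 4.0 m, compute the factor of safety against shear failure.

With seepage parallel to the slope and the water table at the surface, the effective normal stress on the slip plane uses the buoyant unit weight γ' = γ_sat − γ_w while the driving shear stress uses γ_sat:
FS = [c' + γ' z cos²β tanφ'] / [γ_sat z sinβ cosβ]
(For c' = 0 this reduces to FS = (γ'/γ_sat)·tanφ'/tanβ.)
γ' = 20.0 − 9.81 = 10.19 kN/m³
Numerator = 0.0 + 10.19·4.0·cos²18.7°·tan25.1° = 0.0 + 10.19·4.0·0.8972·0.4684 = 17.131 kPa
Denominator = 20.0·4.0·sin18.7°·cos18.7° = 20.0·4.0·0.3206·0.9472 = 24.295 kPa
FS = 17.131 / 24.295 = 0.705

FS = 0.71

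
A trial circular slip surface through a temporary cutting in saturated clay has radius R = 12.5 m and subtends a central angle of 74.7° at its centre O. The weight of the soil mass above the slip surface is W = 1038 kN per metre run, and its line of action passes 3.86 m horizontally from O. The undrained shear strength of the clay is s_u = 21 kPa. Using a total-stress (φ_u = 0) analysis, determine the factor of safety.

Taking moments about the centre O, the resisting moment is provided by the undrained shear strength acting along the arc:
Arc length L_a = R·θ = 12.5·(74.7°·π/180) = 12.5·1.3038 = 16.30 m
M_R = s_u·L_a·R = 21·16.30·12.5 = 4278.0 kN·m/m
M_D = W·d = 1038·3.86 = 4006.7 kN·m/m
FS = M_R / M_D = 4278.0 / 4006.7 = 1.068

FS = 1.07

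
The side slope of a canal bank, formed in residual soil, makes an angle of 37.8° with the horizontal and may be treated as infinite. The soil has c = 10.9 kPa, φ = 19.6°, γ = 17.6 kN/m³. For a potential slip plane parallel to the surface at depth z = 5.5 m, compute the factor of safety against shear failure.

FS = 0.69

For an infinite slope with a slip plane parallel to the surface (no pore pressure): FS = [c + γz cos²β tanφ] / [γz sinβ cosβ].
γz = 17.6·5.5 = 96.80 kN/m²
Numerator = 10.9 + 96.80·cos²37.8°·tan19.6° = 10.9 + 96.80·0.6243·0.3561 = 32.421 kPa
Denominator = 96.80·sin37.8°·cos37.8° = 96.80·0.6129·0.7902 = 46.879 kPa
FS = 32.421 / 46.879 = 0.692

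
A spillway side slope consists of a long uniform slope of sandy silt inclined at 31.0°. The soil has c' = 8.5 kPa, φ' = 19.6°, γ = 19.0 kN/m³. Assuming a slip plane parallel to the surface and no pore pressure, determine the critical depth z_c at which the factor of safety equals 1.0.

Setting FS = 1.00 in FS = [c' + γz cos²β tanφ'] / [γz sinβ cosβ] and solving for z:
z = c' / [γ cosβ (FS·sinβ − cosβ·tanφ')]
  = 8.5 / [19.0·cos31.0°·(1.00·sin31.0° − cos31.0°·tan19.6°)]
  = 8.5 / [19.0·0.8572·(1.00·0.5150 − 0.8572·0.3561)]
  = 8.5 / 3.4171 = 2.488 m

z_c = 2.49 m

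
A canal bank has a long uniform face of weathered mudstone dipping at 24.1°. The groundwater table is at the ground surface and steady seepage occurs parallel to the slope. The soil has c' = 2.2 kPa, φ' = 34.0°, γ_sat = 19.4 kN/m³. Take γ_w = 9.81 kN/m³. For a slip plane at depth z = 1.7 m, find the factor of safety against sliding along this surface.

With seepage parallel to the slope and the water table at the surface, the effective normal stress on the slip plane uses the buoyant unit weight γ' = γ_sat − γ_w while the driving shear stress uses γ_sat:
FS = [c' + γ' z cos²β tanφ'] / [γ_sat z sinβ cosβ]
γ' = 19.4 − 9.81 = 9.59 kN/m³
Numerator = 2.2 + 9.59·1.7·cos²24.1°·tan34.0° = 2.2 + 9.59·1.7·0.8333·0.6745 = 11.363 kPa
Denominator = 19.4·1.7·sin24.1°·cos24.1° = 19.4·1.7·0.4083·0.9128 = 12.293 kPa
FS = 11.363 / 12.293 = 0.924

FS = 0.92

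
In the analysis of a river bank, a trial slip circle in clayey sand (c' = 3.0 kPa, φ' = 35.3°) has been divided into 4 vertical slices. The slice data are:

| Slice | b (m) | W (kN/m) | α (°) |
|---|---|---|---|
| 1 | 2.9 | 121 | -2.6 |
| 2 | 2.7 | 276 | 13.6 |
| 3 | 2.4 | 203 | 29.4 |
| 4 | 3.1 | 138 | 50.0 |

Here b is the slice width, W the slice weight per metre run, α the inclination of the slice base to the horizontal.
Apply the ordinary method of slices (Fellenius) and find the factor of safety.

Ordinary method of slices: FS = Σ[c'·Δl_i + (W_i cosα_i)·tanφ'] / Σ W_i sinα_i, with Δl_i = b_i / cosα_i.
Slice 1: Δl = 2.9/cos(-2.6°) = 2.903 m; N'_1 = 121·cos(-2.6°) = 120.9; c'Δl = 8.71; W sinα = -5.5
Slice 2: Δl = 2.7/cos13.6° = 2.778 m; N'_2 = 276·cos13.6° = 268.3; c'Δl = 8.33; W sinα = 64.9
Slice 3: Δl = 2.4/cos29.4° = 2.755 m; N'_3 = 203·cos29.4° = 176.9; c'Δl = 8.26; W sinα = 99.7
Slice 4: Δl = 3.1/cos50.0° = 4.823 m; N'_4 = 138·cos50.0° = 88.7; c'Δl = 14.47; W sinα = 105.7
Σc'Δl = 39.8 kN/m; ΣN' = 654.7 kN/m; ΣW sinα = 264.8 kN/m
Resisting = 39.8 + 654.7·tan35.3° = 39.8 + 463.6 = 503.3 kN/m
FS = 503.3 / 264.8 = 1.901

FS = 1.90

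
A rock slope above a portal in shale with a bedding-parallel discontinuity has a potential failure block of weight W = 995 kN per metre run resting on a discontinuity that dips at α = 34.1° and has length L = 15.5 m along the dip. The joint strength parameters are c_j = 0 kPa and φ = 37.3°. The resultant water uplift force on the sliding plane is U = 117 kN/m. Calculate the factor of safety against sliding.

FS = 0.97

Resolving the block weight along and normal to the plane and applying the Mohr–Coulomb strength on the joint:
N' = W cosα − U = 995·cos34.1° − 117 = 706.9 kN/m
Driving force T = W sinα = 995·sin34.1° = 557.8 kN/m
Resisting force R = c_j·L + N'·tanφ = 0·15.5 + 706.9·tan37.3° = 0.0 + 538.5 = 538.5 kN/m
FS = R / T = 538.5 / 557.8 = 0.965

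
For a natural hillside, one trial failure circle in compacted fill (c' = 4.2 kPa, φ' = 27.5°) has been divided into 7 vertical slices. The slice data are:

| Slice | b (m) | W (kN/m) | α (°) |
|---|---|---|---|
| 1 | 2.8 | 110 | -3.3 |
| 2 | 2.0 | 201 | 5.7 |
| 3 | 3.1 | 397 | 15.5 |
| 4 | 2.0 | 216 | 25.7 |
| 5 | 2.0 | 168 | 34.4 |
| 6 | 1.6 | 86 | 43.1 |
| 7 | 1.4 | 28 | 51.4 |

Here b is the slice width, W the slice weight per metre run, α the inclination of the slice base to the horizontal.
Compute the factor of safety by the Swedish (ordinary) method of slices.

FS = 1.66

Ordinary method of slices: FS = Σ[c'·Δl_i + (W_i cosα_i)·tanφ'] / Σ W_i sinα_i, with Δl_i = b_i / cosα_i.
Slice 1: Δl = 2.8/cos(-3.3°) = 2.805 m; N'_1 = 110·cos(-3.3°) = 109.8; c'Δl = 11.78; W sinα = -6.3
Slice 2: Δl = 2.0/cos5.7° = 2.010 m; N'_2 = 201·cos5.7° = 200.0; c'Δl = 8.44; W sinα = 20.0
Slice 3: Δl = 3.1/cos15.5° = 3.217 m; N'_3 = 397·cos15.5° = 382.6; c'Δl = 13.51; W sinα = 106.1
Slice 4: Δl = 2.0/cos25.7° = 2.220 m; N'_4 = 216·cos25.7° = 194.6; c'Δl = 9.32; W sinα = 93.7
Slice 5: Δl = 2.0/cos34.4° = 2.424 m; N'_5 = 168·cos34.4° = 138.6; c'Δl = 10.18; W sinα = 94.9
Slice 6: Δl = 1.6/cos43.1° = 2.191 m; N'_6 = 86·cos43.1° = 62.8; c'Δl = 9.20; W sinα = 58.8
Slice 7: Δl = 1.4/cos51.4° = 2.244 m; N'_7 = 28·cos51.4° = 17.5; c'Δl = 9.42; W sinα = 21.9
Σc'Δl = 71.9 kN/m; ΣN' = 1105.9 kN/m; ΣW sinα = 389.0 kN/m
Resisting = 71.9 + 1105.9·tan27.5° = 71.9 + 575.7 = 647.6 kN/m
FS = 647.6 / 389.0 = 1.665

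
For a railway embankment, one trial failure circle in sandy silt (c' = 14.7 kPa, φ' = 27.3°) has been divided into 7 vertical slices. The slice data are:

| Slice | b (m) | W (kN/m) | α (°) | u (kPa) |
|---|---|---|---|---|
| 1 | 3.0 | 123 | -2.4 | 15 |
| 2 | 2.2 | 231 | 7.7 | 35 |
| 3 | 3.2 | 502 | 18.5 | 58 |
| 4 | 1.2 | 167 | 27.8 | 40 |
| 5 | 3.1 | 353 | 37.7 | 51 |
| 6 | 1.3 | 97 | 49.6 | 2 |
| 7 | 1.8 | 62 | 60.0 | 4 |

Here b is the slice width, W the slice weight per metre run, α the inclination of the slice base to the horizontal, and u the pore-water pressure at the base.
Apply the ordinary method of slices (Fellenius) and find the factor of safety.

FS = 1.12

Ordinary method of slices: FS = Σ[c'·Δl_i + (W_i cosα_i − u_i·Δl_i)·tanφ'] / Σ W_i sinα_i, with Δl_i = b_i / cosα_i.
Slice 1: Δl = 3.0/cos(-2.4°) = 3.003 m; N'_1 = 123·cos(-2.4°) − 15·3.003 = 77.9; c'Δl = 44.14; W sinα = -5.2
Slice 2: Δl = 2.2/cos7.7° = 2.220 m; N'_2 = 231·cos7.7° − 35·2.220 = 151.2; c'Δl = 32.63; W sinα = 31.0
Slice 3: Δl = 3.2/cos18.5° = 3.374 m; N'_3 = 502·cos18.5° − 58·3.374 = 280.3; c'Δl = 49.60; W sinα = 159.3
Slice 4: Δl = 1.2/cos27.8° = 1.357 m; N'_4 = 167·cos27.8° − 40·1.357 = 93.5; c'Δl = 19.94; W sinα = 77.9
Slice 5: Δl = 3.1/cos37.7° = 3.918 m; N'_5 = 353·cos37.7° − 51·3.918 = 79.5; c'Δl = 57.59; W sinα = 215.9
Slice 6: Δl = 1.3/cos49.6° = 2.006 m; N'_6 = 97·cos49.6° − 2·2.006 = 58.9; c'Δl = 29.49; W sinα = 73.9
Slice 7: Δl = 1.8/cos60.0° = 3.600 m; N'_7 = 62·cos60.0° − 4·3.600 = 16.6; c'Δl = 52.92; W sinα = 53.7
Σc'Δl = 286.3 kN/m; ΣN' = 757.8 kN/m; ΣW sinα = 606.4 kN/m
Resisting = 286.3 + 757.8·tan27.3° = 286.3 + 391.1 = 677.5 kN/m
FS = 677.5 / 606.4 = 1.117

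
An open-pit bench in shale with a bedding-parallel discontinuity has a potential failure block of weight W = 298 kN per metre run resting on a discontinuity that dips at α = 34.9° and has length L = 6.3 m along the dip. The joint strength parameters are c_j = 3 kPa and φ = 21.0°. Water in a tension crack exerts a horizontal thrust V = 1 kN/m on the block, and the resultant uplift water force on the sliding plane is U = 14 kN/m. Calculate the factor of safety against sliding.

Resolving the block weight along and normal to the plane and applying the Mohr–Coulomb strength on the joint:
N' = W cosα − U − V sinα = 298·cos34.9° − 14 − 1·sin34.9° = 229.8 kN/m
Driving force T = W sinα + V cosα = 298·sin34.9° + 1·cos34.9° = 171.3 kN/m
Resisting force R = c_j·L + N'·tanφ = 3·6.3 + 229.8·tan21.0° = 18.9 + 88.2 = 107.1 kN/m
FS = R / T = 107.1 / 171.3 = 0.625

FS = 0.63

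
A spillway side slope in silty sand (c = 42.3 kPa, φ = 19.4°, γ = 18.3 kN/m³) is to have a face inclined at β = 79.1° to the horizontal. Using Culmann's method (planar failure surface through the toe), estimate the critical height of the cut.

Culmann's analysis gives the critical failure plane at α_cr = (β + φ)/2 = (79.1 + 19.4)/2 = 49.2°, and the critical height
H_c = (4c/γ) · sinβ cosφ / [1 − cos(β − φ)]
    = (4·42.3/18.3) · sin79.1°·cos19.4° / [1 − cos(59.7°)]
    = 9.246 · 0.9820·0.9432 / [1 − 0.5045]
    = 9.246 · 0.9262 / 0.4955
    = 17.28 m

H_c = 17.28 m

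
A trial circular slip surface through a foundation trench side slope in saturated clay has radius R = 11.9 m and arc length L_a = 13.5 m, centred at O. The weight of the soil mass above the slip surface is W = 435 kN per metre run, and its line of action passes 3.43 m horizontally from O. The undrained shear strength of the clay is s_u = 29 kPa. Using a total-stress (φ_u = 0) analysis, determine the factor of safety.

FS = 3.12

Taking moments about the centre O, the resisting moment is provided by the undrained shear strength acting along the arc:
M_R = s_u·L_a·R = 29·13.50·11.9 = 4658.9 kN·m/m
M_D = W·d = 435·3.43 = 1492.1 kN·m/m
FS = M_R / M_D = 4658.9 / 1492.1 = 3.122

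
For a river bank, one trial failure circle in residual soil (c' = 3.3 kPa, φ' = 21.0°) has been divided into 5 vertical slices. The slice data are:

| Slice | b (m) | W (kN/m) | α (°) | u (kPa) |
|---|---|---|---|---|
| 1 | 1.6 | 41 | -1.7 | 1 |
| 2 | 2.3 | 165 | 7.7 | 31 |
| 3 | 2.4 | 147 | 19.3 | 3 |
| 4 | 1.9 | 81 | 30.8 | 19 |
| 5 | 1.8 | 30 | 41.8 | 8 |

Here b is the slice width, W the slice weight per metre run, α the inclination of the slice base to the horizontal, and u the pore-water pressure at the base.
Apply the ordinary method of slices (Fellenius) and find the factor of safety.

Ordinary method of slices: FS = Σ[c'·Δl_i + (W_i cosα_i − u_i·Δl_i)·tanφ'] / Σ W_i sinα_i, with Δl_i = b_i / cosα_i.
Slice 1: Δl = 1.6/cos(-1.7°) = 1.601 m; N'_1 = 41·cos(-1.7°) − 1·1.601 = 39.4; c'Δl = 5.28; W sinα = -1.2
Slice 2: Δl = 2.3/cos7.7° = 2.321 m; N'_2 = 165·cos7.7° − 31·2.321 = 91.6; c'Δl = 7.66; W sinα = 22.1
Slice 3: Δl = 2.4/cos19.3° = 2.543 m; N'_3 = 147·cos19.3° − 3·2.543 = 131.1; c'Δl = 8.39; W sinα = 48.6
Slice 4: Δl = 1.9/cos30.8° = 2.212 m; N'_4 = 81·cos30.8° − 19·2.212 = 27.5; c'Δl = 7.30; W sinα = 41.5
Slice 5: Δl = 1.8/cos41.8° = 2.415 m; N'_5 = 30·cos41.8° − 8·2.415 = 3.0; c'Δl = 7.97; W sinα = 20.0
Σc'Δl = 36.6 kN/m; ΣN' = 292.7 kN/m; ΣW sinα = 130.9 kN/m
Resisting = 36.6 + 292.7·tan21.0° = 36.6 + 112.3 = 148.9 kN/m
FS = 148.9 / 130.9 = 1.137

FS = 1.14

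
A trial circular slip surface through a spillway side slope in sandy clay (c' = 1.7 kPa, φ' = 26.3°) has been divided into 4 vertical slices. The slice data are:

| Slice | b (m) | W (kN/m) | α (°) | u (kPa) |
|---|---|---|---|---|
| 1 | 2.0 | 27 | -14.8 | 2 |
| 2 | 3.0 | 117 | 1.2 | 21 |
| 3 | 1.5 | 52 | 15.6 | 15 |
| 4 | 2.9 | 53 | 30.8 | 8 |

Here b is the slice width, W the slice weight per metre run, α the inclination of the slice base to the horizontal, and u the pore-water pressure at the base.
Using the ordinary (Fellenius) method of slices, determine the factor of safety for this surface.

FS = 2.10

Ordinary method of slices: FS = Σ[c'·Δl_i + (W_i cosα_i − u_i·Δl_i)·tanφ'] / Σ W_i sinα_i, with Δl_i = b_i / cosα_i.
Slice 1: Δl = 2.0/cos(-14.8°) = 2.069 m; N'_1 = 27·cos(-14.8°) − 2·2.069 = 22.0; c'Δl = 3.52; W sinα = -6.9
Slice 2: Δl = 3.0/cos1.2° = 3.001 m; N'_2 = 117·cos1.2° − 21·3.001 = 54.0; c'Δl = 5.10; W sinα = 2.5
Slice 3: Δl = 1.5/cos15.6° = 1.557 m; N'_3 = 52·cos15.6° − 15·1.557 = 26.7; c'Δl = 2.65; W sinα = 14.0
Slice 4: Δl = 2.9/cos30.8° = 3.376 m; N'_4 = 53·cos30.8° − 8·3.376 = 18.5; c'Δl = 5.74; W sinα = 27.1
Σc'Δl = 17.0 kN/m; ΣN' = 121.2 kN/m; ΣW sinα = 36.7 kN/m
Resisting = 17.0 + 121.2·tan26.3° = 17.0 + 59.9 = 76.9 kN/m
FS = 76.9 / 36.7 = 2.096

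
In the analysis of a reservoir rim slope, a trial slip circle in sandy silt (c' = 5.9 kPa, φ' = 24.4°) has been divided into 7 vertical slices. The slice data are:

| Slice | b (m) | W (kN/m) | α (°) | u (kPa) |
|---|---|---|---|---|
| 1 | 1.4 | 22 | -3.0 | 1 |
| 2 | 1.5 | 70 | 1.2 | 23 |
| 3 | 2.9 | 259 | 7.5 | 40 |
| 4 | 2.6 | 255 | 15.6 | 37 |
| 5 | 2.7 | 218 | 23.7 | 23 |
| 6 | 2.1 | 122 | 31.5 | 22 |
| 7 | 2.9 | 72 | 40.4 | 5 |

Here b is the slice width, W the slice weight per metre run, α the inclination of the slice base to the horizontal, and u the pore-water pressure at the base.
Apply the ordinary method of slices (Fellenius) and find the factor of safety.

FS = 1.19

Ordinary method of slices: FS = Σ[c'·Δl_i + (W_i cosα_i − u_i·Δl_i)·tanφ'] / Σ W_i sinα_i, with Δl_i = b_i / cosα_i.
Slice 1: Δl = 1.4/cos(-3.0°) = 1.402 m; N'_1 = 22·cos(-3.0°) − 1·1.402 = 20.6; c'Δl = 8.27; W sinα = -1.2
Slice 2: Δl = 1.5/cos1.2° = 1.500 m; N'_2 = 70·cos1.2° − 23·1.500 = 35.5; c'Δl = 8.85; W sinα = 1.5
Slice 3: Δl = 2.9/cos7.5° = 2.925 m; N'_3 = 259·cos7.5° − 40·2.925 = 139.8; c'Δl = 17.26; W sinα = 33.8
Slice 4: Δl = 2.6/cos15.6° = 2.699 m; N'_4 = 255·cos15.6° − 37·2.699 = 145.7; c'Δl = 15.93; W sinα = 68.6
Slice 5: Δl = 2.7/cos23.7° = 2.949 m; N'_5 = 218·cos23.7° − 23·2.949 = 131.8; c'Δl = 17.40; W sinα = 87.6
Slice 6: Δl = 2.1/cos31.5° = 2.463 m; N'_6 = 122·cos31.5° − 22·2.463 = 49.8; c'Δl = 14.53; W sinα = 63.7
Slice 7: Δl = 2.9/cos40.4° = 3.808 m; N'_7 = 72·cos40.4° − 5·3.808 = 35.8; c'Δl = 22.47; W sinα = 46.7
Σc'Δl = 104.7 kN/m; ΣN' = 559.0 kN/m; ΣW sinα = 300.7 kN/m
Resisting = 104.7 + 559.0·tan24.4° = 104.7 + 253.6 = 358.3 kN/m
FS = 358.3 / 300.7 = 1.191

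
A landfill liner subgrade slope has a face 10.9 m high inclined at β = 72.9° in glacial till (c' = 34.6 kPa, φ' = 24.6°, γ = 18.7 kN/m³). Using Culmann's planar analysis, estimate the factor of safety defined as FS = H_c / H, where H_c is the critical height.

FS = 1.76

H_c = (4c'/γ) · sinβ cosφ' / [1 − cos(β − φ')]
    = (4·34.6/18.7) · sin72.9°·cos24.6° / [1 − cos48.3°]
    = 7.401 · 0.8690 / 0.3348 = 19.21 m
FS = H_c / H = 19.21 / 10.9 = 1.763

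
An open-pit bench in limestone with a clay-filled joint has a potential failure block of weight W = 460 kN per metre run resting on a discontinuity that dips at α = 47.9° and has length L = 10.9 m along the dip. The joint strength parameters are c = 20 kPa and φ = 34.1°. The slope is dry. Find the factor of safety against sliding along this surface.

Resolving the block weight along and normal to the plane and applying the Mohr–Coulomb strength on the joint:
N' = W cosα = 460·cos47.9° = 308.4 kN/m
Driving force T = W sinα = 460·sin47.9° = 341.3 kN/m
Resisting force R = c·L + N'·tanφ = 20·10.9 + 308.4·tan34.1° = 218.0 + 208.8 = 426.8 kN/m
FS = R / T = 426.8 / 341.3 = 1.250

FS = 1.25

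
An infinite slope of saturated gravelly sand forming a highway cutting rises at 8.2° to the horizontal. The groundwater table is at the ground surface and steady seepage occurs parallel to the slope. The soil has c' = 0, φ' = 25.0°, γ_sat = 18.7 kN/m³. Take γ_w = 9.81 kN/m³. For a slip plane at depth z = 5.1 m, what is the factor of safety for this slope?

FS = 1.54

With seepage parallel to the slope and the water table at the surface, the effective normal stress on the slip plane uses the buoyant unit weight γ' = γ_sat − γ_w while the driving shear stress uses γ_sat:
FS = [c' + γ' z cos²β tanφ'] / [γ_sat z sinβ cosβ]
(For c' = 0 this reduces to FS = (γ'/γ_sat)·tanφ'/tanβ.)
γ' = 18.7 − 9.81 = 8.89 kN/m³
Numerator = 0.0 + 8.89·5.1·cos²8.2°·tan25.0° = 0.0 + 8.89·5.1·0.9797·0.4663 = 20.712 kPa
Denominator = 18.7·5.1·sin8.2°·cos8.2° = 18.7·5.1·0.1426·0.9898 = 13.463 kPa
FS = 20.712 / 13.463 = 1.538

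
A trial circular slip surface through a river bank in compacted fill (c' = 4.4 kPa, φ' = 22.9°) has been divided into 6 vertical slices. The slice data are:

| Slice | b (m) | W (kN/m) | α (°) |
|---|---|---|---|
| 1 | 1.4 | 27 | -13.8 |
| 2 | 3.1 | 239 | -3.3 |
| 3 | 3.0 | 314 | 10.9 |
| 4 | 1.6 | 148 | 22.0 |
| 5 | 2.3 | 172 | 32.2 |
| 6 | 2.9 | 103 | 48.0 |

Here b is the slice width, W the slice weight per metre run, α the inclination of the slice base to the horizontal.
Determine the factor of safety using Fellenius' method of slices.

Ordinary method of slices: FS = Σ[c'·Δl_i + (W_i cosα_i)·tanφ'] / Σ W_i sinα_i, with Δl_i = b_i / cosα_i.
Slice 1: Δl = 1.4/cos(-13.8°) = 1.442 m; N'_1 = 27·cos(-13.8°) = 26.2; c'Δl = 6.34; W sinα = -6.4
Slice 2: Δl = 3.1/cos(-3.3°) = 3.105 m; N'_2 = 239·cos(-3.3°) = 238.6; c'Δl = 13.66; W sinα = -13.8
Slice 3: Δl = 3.0/cos10.9° = 3.055 m; N'_3 = 314·cos10.9° = 308.3; c'Δl = 13.44; W sinα = 59.4
Slice 4: Δl = 1.6/cos22.0° = 1.726 m; N'_4 = 148·cos22.0° = 137.2; c'Δl = 7.59; W sinα = 55.4
Slice 5: Δl = 2.3/cos32.2° = 2.718 m; N'_5 = 172·cos32.2° = 145.5; c'Δl = 11.96; W sinα = 91.7
Slice 6: Δl = 2.9/cos48.0° = 4.334 m; N'_6 = 103·cos48.0° = 68.9; c'Δl = 19.07; W sinα = 76.5
Σc'Δl = 72.1 kN/m; ΣN' = 924.8 kN/m; ΣW sinα = 262.8 kN/m
Resisting = 72.1 + 924.8·tan22.9° = 72.1 + 390.7 = 462.7 kN/m
FS = 462.7 / 262.8 = 1.761

FS = 1.76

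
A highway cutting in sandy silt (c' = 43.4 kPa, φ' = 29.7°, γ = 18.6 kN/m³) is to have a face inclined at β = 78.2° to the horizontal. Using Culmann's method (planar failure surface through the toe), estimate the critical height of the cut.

Culmann's analysis gives the critical failure plane at α_cr = (β + φ')/2 = (78.2 + 29.7)/2 = 54.0°, and the critical height
H_c = (4c'/γ) · sinβ cosφ' / [1 − cos(β − φ')]
    = (4·43.4/18.6) · sin78.2°·cos29.7° / [1 − cos(48.5°)]
    = 9.333 · 0.9789·0.8686 / [1 − 0.6626]
    = 9.333 · 0.8503 / 0.3374
    = 23.52 m

H_c = 23.52 m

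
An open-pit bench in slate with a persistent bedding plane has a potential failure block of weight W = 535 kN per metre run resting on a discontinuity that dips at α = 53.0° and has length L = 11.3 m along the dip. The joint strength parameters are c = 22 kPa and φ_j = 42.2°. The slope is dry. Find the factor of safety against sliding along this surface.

Resolving the block weight along and normal to the plane and applying the Mohr–Coulomb strength on the joint:
N' = W cosα = 535·cos53.0° = 322.0 kN/m
Driving force T = W sinα = 535·sin53.0° = 427.3 kN/m
Resisting force R = c·L + N'·tanφ_j = 22·11.3 + 322.0·tan42.2° = 248.6 + 291.9 = 540.5 kN/m
FS = R / T = 540.5 / 427.3 = 1.265

FS = 1.27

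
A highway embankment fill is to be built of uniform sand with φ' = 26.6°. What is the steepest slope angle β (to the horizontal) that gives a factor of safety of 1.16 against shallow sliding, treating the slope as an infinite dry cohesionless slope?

For an infinite dry cohesionless slope FS = tanφ'/tanβ, so tanβ = tanφ' / FS.
tanβ = tan26.6° / 1.16 = 0.5008 / 1.16 = 0.4317
β = arctan(0.4317) = 23.35°

β = 23.3°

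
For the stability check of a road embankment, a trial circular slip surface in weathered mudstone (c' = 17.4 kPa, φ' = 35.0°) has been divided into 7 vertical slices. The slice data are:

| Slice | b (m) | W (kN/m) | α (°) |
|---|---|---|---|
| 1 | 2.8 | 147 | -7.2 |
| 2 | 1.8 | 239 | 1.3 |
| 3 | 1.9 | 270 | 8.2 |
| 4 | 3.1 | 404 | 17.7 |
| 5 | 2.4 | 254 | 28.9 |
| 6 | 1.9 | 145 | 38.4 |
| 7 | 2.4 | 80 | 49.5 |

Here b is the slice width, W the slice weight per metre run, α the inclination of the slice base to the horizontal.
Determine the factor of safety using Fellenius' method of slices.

FS = 3.13

Ordinary method of slices: FS = Σ[c'·Δl_i + (W_i cosα_i)·tanφ'] / Σ W_i sinα_i, with Δl_i = b_i / cosα_i.
Slice 1: Δl = 2.8/cos(-7.2°) = 2.822 m; N'_1 = 147·cos(-7.2°) = 145.8; c'Δl = 49.11; W sinα = -18.4
Slice 2: Δl = 1.8/cos1.3° = 1.800 m; N'_2 = 239·cos1.3° = 238.9; c'Δl = 31.33; W sinα = 5.4
Slice 3: Δl = 1.9/cos8.2° = 1.920 m; N'_3 = 270·cos8.2° = 267.2; c'Δl = 33.40; W sinα = 38.5
Slice 4: Δl = 3.1/cos17.7° = 3.254 m; N'_4 = 404·cos17.7° = 384.9; c'Δl = 56.62; W sinα = 122.8
Slice 5: Δl = 2.4/cos28.9° = 2.741 m; N'_5 = 254·cos28.9° = 222.4; c'Δl = 47.70; W sinα = 122.8
Slice 6: Δl = 1.9/cos38.4° = 2.424 m; N'_6 = 145·cos38.4° = 113.6; c'Δl = 42.18; W sinα = 90.1
Slice 7: Δl = 2.4/cos49.5° = 3.695 m; N'_7 = 80·cos49.5° = 52.0; c'Δl = 64.30; W sinα = 60.8
Σc'Δl = 324.6 kN/m; ΣN' = 1424.9 kN/m; ΣW sinα = 422.0 kN/m
Resisting = 324.6 + 1424.9·tan35.0° = 324.6 + 997.7 = 1322.3 kN/m
FS = 1322.3 / 422.0 = 3.134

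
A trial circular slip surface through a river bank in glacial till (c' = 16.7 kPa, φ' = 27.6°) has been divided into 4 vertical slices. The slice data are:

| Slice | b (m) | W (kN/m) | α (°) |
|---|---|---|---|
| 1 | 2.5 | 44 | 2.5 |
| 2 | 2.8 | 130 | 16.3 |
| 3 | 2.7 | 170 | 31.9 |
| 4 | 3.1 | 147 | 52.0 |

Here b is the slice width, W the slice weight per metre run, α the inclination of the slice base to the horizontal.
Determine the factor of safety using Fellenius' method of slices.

Ordinary method of slices: FS = Σ[c'·Δl_i + (W_i cosα_i)·tanφ'] / Σ W_i sinα_i, with Δl_i = b_i / cosα_i.
Slice 1: Δl = 2.5/cos2.5° = 2.502 m; N'_1 = 44·cos2.5° = 44.0; c'Δl = 41.79; W sinα = 1.9
Slice 2: Δl = 2.8/cos16.3° = 2.917 m; N'_2 = 130·cos16.3° = 124.8; c'Δl = 48.72; W sinα = 36.5
Slice 3: Δl = 2.7/cos31.9° = 3.180 m; N'_3 = 170·cos31.9° = 144.3; c'Δl = 53.11; W sinα = 89.8
Slice 4: Δl = 3.1/cos52.0° = 5.035 m; N'_4 = 147·cos52.0° = 90.5; c'Δl = 84.09; W sinα = 115.8
Σc'Δl = 227.7 kN/m; ΣN' = 403.6 kN/m; ΣW sinα = 244.1 kN/m
Resisting = 227.7 + 403.6·tan27.6° = 227.7 + 211.0 = 438.7 kN/m
FS = 438.7 / 244.1 = 1.797

FS = 1.80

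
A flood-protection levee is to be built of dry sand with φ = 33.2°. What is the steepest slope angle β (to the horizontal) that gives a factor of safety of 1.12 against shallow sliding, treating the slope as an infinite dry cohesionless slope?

For an infinite dry cohesionless slope FS = tanφ/tanβ, so tanβ = tanφ / FS.
tanβ = tan33.2° / 1.12 = 0.6544 / 1.12 = 0.5843
β = arctan(0.5843) = 30.30°

β = 30.3°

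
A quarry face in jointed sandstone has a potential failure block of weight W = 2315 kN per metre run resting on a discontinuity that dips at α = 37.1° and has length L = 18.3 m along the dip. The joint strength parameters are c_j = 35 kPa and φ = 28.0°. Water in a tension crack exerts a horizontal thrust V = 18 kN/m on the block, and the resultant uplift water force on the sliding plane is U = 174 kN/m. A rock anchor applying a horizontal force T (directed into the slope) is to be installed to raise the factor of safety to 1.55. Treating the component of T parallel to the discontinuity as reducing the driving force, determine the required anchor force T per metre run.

Resolving forces along and normal to the sliding plane, with the horizontal anchor force T adding T·sinα to the effective normal force and T·cosα acting up the plane against the driving force:
FS = [c_jL + (W cosα − U − V sinα + T sinα) tanφ] / [W sinα + V cosα − T cosα]
Without the anchor: N' = 1661.5 kN/m, driving T_d = 1410.8 kN/m, resisting R = 35·18.3 + 1661.5·tan28.0° = 1524.0 kN/m, FS = 1.08.
Setting FS = 1.55 and solving for T:
1.55·(1410.8 − T cos37.1°) = 1524.0 + T sin37.1°·tan28.0°
T·(sin37.1°·tan28.0° + 1.55·cos37.1°) = 1.55·1410.8 − 1524.0
T·(0.6032·0.5317 + 1.55·0.7976) = 2186.7 − 1524.0 = 662.8
T·1.5570 = 662.8
T = 425.7 kN/m

T = 426 kN/m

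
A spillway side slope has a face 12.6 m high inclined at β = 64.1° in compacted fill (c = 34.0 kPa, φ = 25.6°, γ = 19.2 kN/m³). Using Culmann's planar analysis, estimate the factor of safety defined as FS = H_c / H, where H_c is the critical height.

H_c = (4c/γ) · sinβ cosφ / [1 − cos(β − φ)]
    = (4·34.0/19.2) · sin64.1°·cos25.6° / [1 − cos38.5°]
    = 7.083 · 0.8113 / 0.2174 = 26.43 m
FS = H_c / H = 26.43 / 12.6 = 2.098

FS = 2.10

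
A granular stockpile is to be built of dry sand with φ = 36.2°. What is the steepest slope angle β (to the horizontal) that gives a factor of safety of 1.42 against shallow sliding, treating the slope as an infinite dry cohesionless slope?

β = 27.3°

For an infinite dry cohesionless slope FS = tanφ/tanβ, so tanβ = tanφ / FS.
tanβ = tan36.2° / 1.42 = 0.7319 / 1.42 = 0.5154
β = arctan(0.5154) = 27.27°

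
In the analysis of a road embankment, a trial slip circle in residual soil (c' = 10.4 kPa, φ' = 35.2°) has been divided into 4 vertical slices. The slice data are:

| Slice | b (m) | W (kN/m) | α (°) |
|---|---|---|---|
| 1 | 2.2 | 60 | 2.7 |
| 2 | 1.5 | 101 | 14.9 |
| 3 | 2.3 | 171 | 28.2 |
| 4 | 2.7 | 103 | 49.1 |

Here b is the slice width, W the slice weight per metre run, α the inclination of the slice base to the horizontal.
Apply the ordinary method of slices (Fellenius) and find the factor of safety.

FS = 2.00

Ordinary method of slices: FS = Σ[c'·Δl_i + (W_i cosα_i)·tanφ'] / Σ W_i sinα_i, with Δl_i = b_i / cosα_i.
Slice 1: Δl = 2.2/cos2.7° = 2.202 m; N'_1 = 60·cos2.7° = 59.9; c'Δl = 22.91; W sinα = 2.8
Slice 2: Δl = 1.5/cos14.9° = 1.552 m; N'_2 = 101·cos14.9° = 97.6; c'Δl = 16.14; W sinα = 26.0
Slice 3: Δl = 2.3/cos28.2° = 2.610 m; N'_3 = 171·cos28.2° = 150.7; c'Δl = 27.14; W sinα = 80.8
Slice 4: Δl = 2.7/cos49.1° = 4.124 m; N'_4 = 103·cos49.1° = 67.4; c'Δl = 42.89; W sinα = 77.9
Σc'Δl = 109.1 kN/m; ΣN' = 375.7 kN/m; ΣW sinα = 187.5 kN/m
Resisting = 109.1 + 375.7·tan35.2° = 109.1 + 265.0 = 374.1 kN/m
FS = 374.1 / 187.5 = 1.996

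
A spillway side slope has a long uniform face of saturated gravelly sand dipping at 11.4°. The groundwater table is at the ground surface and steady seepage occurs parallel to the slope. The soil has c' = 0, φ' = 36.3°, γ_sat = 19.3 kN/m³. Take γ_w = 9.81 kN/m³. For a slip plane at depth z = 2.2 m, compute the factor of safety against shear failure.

With seepage parallel to the slope and the water table at the surface, the effective normal stress on the slip plane uses the buoyant unit weight γ' = γ_sat − γ_w while the driving shear stress uses γ_sat:
FS = [c' + γ' z cos²β tanφ'] / [γ_sat z sinβ cosβ]
(For c' = 0 this reduces to FS = (γ'/γ_sat)·tanφ'/tanβ.)
γ' = 19.3 − 9.81 = 9.49 kN/m³
Numerator = 0.0 + 9.49·2.2·cos²11.4°·tan36.3° = 0.0 + 9.49·2.2·0.9609·0.7346 = 14.737 kPa
Denominator = 19.3·2.2·sin11.4°·cos11.4° = 19.3·2.2·0.1977·0.9803 = 8.227 kPa
FS = 14.737 / 8.227 = 1.791

FS = 1.79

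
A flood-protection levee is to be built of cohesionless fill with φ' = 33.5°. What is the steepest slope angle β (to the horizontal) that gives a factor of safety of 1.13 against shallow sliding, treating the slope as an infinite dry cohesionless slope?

For an infinite dry cohesionless slope FS = tanφ'/tanβ, so tanβ = tanφ' / FS.
tanβ = tan33.5° / 1.13 = 0.6619 / 1.13 = 0.5857
β = arctan(0.5857) = 30.36°

β = 30.4°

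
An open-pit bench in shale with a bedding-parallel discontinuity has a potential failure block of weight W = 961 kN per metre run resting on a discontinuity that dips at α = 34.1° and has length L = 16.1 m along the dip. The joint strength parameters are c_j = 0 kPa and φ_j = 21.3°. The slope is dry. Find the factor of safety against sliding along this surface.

Resolving the block weight along and normal to the plane and applying the Mohr–Coulomb strength on the joint:
N' = W cosα = 961·cos34.1° = 795.8 kN/m
Driving force T = W sinα = 961·sin34.1° = 538.8 kN/m
Resisting force R = c_j·L + N'·tanφ_j = 0·16.1 + 795.8·tan21.3° = 0.0 + 310.3 = 310.3 kN/m
FS = R / T = 310.3 / 538.8 = 0.576

FS = 0.58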